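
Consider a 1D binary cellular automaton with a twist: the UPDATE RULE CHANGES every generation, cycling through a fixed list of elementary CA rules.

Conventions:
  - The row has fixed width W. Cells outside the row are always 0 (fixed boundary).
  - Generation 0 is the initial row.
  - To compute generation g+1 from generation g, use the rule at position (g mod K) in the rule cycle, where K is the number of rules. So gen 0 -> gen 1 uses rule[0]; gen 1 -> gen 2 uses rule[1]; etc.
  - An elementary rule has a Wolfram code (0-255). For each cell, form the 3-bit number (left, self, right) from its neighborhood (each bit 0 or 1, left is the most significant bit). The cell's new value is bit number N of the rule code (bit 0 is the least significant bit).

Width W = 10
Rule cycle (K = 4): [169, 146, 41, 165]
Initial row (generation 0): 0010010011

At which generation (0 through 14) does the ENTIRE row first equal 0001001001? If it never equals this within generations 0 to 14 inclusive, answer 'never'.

Gen 0: 0010010011
Gen 1 (rule 169): 1000000010
Gen 2 (rule 146): 0100000101
Gen 3 (rule 41): 0001110010
Gen 4 (rule 165): 1100100010
Gen 5 (rule 169): 1000001000
Gen 6 (rule 146): 0100010100
Gen 7 (rule 41): 0001001001
Gen 8 (rule 165): 1101001001
Gen 9 (rule 169): 1010000000
Gen 10 (rule 146): 0001000000
Gen 11 (rule 41): 1100011111
Gen 12 (rule 165): 0001001110
Gen 13 (rule 169): 1100001100
Gen 14 (rule 146): 0010010010

Answer: 7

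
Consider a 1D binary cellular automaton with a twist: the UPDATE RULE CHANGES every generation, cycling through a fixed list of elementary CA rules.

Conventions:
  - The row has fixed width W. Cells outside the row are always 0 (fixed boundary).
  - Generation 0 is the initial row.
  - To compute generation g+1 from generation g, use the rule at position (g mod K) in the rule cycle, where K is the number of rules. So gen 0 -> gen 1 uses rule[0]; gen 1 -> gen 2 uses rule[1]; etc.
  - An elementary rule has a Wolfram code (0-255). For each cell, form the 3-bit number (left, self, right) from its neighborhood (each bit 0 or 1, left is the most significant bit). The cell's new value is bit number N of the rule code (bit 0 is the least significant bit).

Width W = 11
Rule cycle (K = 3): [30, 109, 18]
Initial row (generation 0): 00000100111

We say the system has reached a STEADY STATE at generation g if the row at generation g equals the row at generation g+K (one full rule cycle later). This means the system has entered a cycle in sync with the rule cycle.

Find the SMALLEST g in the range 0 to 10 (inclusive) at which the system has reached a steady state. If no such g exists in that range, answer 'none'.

Answer: 6

Derivation:
Gen 0: 00000100111
Gen 1 (rule 30): 00001111100
Gen 2 (rule 109): 11101000101
Gen 3 (rule 18): 00000101000
Gen 4 (rule 30): 00001101100
Gen 5 (rule 109): 11101111101
Gen 6 (rule 18): 00000000000
Gen 7 (rule 30): 00000000000
Gen 8 (rule 109): 11111111111
Gen 9 (rule 18): 00000000000
Gen 10 (rule 30): 00000000000
Gen 11 (rule 109): 11111111111
Gen 12 (rule 18): 00000000000
Gen 13 (rule 30): 00000000000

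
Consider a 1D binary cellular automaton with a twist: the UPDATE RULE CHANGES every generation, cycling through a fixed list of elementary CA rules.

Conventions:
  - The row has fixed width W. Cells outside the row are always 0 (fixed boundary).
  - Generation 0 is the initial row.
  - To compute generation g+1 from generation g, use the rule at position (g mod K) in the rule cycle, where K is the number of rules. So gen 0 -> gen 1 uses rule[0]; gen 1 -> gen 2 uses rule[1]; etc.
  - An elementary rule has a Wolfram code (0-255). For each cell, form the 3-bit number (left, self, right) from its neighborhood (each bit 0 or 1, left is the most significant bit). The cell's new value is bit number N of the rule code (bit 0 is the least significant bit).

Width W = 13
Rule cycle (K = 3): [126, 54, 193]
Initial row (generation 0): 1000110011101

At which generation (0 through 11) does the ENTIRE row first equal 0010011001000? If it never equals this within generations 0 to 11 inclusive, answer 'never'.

Gen 0: 1000110011101
Gen 1 (rule 126): 1101111110111
Gen 2 (rule 54): 0010000001000
Gen 3 (rule 193): 1000111100011
Gen 4 (rule 126): 1101100110111
Gen 5 (rule 54): 0010011001000
Gen 6 (rule 193): 1000001000011
Gen 7 (rule 126): 1100011100111
Gen 8 (rule 54): 0010100011000
Gen 9 (rule 193): 1000001001011
Gen 10 (rule 126): 1100011111111
Gen 11 (rule 54): 0010100000000

Answer: 5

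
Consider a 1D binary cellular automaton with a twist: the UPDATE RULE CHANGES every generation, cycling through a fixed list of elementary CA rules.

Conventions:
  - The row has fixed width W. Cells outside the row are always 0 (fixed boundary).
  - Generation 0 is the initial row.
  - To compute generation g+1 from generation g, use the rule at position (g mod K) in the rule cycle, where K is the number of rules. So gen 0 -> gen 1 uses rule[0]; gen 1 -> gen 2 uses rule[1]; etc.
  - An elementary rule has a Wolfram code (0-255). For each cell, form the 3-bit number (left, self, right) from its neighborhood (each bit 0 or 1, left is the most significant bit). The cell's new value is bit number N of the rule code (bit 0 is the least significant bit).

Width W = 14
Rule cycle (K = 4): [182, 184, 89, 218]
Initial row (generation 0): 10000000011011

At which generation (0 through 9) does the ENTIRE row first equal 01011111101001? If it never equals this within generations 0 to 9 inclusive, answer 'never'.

Answer: 5

Derivation:
Gen 0: 10000000011011
Gen 1 (rule 182): 11000000100100
Gen 2 (rule 184): 10100000010010
Gen 3 (rule 89): 00011111001001
Gen 4 (rule 218): 00111111110110
Gen 5 (rule 182): 01011111101001
Gen 6 (rule 184): 00111111010100
Gen 7 (rule 89): 10100001000011
Gen 8 (rule 218): 00010010100111
Gen 9 (rule 182): 00111111111010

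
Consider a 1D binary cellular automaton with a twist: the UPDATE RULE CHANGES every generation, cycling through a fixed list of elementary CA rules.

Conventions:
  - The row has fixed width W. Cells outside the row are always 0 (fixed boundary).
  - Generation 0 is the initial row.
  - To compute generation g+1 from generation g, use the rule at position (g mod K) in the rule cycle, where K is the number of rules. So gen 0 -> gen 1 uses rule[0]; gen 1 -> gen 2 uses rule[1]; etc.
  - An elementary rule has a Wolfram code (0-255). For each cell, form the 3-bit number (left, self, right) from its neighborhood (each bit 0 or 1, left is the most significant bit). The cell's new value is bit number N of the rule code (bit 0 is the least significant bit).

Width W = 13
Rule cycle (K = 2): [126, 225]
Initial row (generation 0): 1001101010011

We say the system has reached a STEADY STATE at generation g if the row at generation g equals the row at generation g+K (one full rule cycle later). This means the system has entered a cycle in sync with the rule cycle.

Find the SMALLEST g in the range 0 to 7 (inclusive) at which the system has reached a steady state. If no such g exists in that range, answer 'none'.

Answer: none

Derivation:
Gen 0: 1001101010011
Gen 1 (rule 126): 1111111111111
Gen 2 (rule 225): 0111111111111
Gen 3 (rule 126): 1100000000001
Gen 4 (rule 225): 0101111111100
Gen 5 (rule 126): 1111000000110
Gen 6 (rule 225): 0111011110010
Gen 7 (rule 126): 1101110011111
Gen 8 (rule 225): 0110110001111
Gen 9 (rule 126): 1111111011001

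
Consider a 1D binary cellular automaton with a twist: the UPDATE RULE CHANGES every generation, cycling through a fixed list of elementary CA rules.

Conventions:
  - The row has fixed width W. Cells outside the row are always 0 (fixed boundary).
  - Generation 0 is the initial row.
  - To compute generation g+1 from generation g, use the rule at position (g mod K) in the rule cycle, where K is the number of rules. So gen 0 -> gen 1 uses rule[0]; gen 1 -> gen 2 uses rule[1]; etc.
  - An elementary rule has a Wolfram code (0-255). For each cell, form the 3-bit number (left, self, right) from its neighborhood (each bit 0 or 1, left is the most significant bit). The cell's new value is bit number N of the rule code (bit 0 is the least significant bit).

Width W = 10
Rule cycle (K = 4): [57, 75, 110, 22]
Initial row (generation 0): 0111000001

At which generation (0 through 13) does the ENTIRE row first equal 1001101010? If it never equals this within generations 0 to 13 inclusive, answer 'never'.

Gen 0: 0111000001
Gen 1 (rule 57): 0100111100
Gen 2 (rule 75): 1001100101
Gen 3 (rule 110): 1011101111
Gen 4 (rule 22): 1000000000
Gen 5 (rule 57): 0111111111
Gen 6 (rule 75): 1100000001
Gen 7 (rule 110): 1100000011
Gen 8 (rule 22): 0010000100
Gen 9 (rule 57): 1001110011
Gen 10 (rule 75): 0011010111
Gen 11 (rule 110): 0111111101
Gen 12 (rule 22): 1000000001
Gen 13 (rule 57): 0111111100

Answer: never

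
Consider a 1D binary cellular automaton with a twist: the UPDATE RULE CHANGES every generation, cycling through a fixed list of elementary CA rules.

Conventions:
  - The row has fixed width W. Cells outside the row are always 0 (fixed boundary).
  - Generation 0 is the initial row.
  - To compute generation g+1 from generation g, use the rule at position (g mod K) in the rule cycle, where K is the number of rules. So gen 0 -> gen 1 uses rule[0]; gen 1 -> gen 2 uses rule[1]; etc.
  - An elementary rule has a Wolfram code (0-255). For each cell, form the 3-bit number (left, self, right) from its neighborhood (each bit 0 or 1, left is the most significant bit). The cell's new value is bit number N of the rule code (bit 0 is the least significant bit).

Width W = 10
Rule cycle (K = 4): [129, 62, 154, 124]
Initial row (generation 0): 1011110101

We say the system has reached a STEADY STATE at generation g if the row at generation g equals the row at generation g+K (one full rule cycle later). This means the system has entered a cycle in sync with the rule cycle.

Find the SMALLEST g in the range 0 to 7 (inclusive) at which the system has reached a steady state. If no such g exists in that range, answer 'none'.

Gen 0: 1011110101
Gen 1 (rule 129): 0001100000
Gen 2 (rule 62): 0011010000
Gen 3 (rule 154): 0110001000
Gen 4 (rule 124): 0111001100
Gen 5 (rule 129): 0010000001
Gen 6 (rule 62): 0111000011
Gen 7 (rule 154): 1110100110
Gen 8 (rule 124): 1011110111
Gen 9 (rule 129): 0001100010
Gen 10 (rule 62): 0011010111
Gen 11 (rule 154): 0110000110

Answer: none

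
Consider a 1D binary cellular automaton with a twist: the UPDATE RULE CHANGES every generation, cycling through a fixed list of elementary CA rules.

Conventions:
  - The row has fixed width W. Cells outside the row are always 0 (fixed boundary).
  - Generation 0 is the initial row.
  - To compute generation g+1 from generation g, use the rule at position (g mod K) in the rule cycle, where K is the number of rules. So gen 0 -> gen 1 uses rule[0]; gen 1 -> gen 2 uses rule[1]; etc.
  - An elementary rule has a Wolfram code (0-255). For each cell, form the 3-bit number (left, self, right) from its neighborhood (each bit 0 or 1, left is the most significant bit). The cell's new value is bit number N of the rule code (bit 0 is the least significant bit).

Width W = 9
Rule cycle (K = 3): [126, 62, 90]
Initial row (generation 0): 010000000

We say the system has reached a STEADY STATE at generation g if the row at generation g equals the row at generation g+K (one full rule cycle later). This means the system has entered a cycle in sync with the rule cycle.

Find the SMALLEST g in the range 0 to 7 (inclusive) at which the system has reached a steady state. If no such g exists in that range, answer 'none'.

Answer: none

Derivation:
Gen 0: 010000000
Gen 1 (rule 126): 111000000
Gen 2 (rule 62): 100100000
Gen 3 (rule 90): 011010000
Gen 4 (rule 126): 111111000
Gen 5 (rule 62): 100000100
Gen 6 (rule 90): 010001010
Gen 7 (rule 126): 111011111
Gen 8 (rule 62): 100110000
Gen 9 (rule 90): 011111000
Gen 10 (rule 126): 110001100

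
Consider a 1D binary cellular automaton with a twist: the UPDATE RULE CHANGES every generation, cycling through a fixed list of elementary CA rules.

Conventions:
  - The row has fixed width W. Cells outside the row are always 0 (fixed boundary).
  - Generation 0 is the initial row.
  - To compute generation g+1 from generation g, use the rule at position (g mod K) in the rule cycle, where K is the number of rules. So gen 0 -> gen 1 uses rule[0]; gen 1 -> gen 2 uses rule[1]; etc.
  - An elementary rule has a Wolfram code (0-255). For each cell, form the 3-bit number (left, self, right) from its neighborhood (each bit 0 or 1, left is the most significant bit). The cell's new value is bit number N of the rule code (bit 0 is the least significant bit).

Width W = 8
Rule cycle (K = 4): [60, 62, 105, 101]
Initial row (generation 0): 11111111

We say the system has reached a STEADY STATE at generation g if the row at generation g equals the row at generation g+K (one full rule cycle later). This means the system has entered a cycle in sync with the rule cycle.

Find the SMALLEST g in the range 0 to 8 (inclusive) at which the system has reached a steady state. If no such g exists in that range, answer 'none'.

Answer: 8

Derivation:
Gen 0: 11111111
Gen 1 (rule 60): 10000000
Gen 2 (rule 62): 11000000
Gen 3 (rule 105): 11011111
Gen 4 (rule 101): 01100001
Gen 5 (rule 60): 01010001
Gen 6 (rule 62): 11111011
Gen 7 (rule 105): 10001111
Gen 8 (rule 101): 10100001
Gen 9 (rule 60): 11110001
Gen 10 (rule 62): 10001011
Gen 11 (rule 105): 00100111
Gen 12 (rule 101): 10100001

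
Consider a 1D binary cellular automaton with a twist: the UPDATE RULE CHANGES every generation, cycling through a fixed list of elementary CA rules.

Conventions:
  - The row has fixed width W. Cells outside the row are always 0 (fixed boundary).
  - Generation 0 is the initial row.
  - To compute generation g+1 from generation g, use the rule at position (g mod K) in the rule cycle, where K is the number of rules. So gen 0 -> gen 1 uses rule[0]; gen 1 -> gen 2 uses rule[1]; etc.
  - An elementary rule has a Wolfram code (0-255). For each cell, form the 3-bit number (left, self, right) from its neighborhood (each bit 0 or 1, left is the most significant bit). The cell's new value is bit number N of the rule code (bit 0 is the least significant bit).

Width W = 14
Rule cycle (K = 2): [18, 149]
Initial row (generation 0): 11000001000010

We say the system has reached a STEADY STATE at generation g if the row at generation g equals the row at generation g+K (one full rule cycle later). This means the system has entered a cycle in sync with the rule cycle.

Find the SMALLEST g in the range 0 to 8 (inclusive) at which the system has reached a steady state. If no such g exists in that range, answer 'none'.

Answer: 3

Derivation:
Gen 0: 11000001000010
Gen 1 (rule 18): 00100010100101
Gen 2 (rule 149): 10111010110101
Gen 3 (rule 18): 00000000000000
Gen 4 (rule 149): 11111111111111
Gen 5 (rule 18): 00000000000000
Gen 6 (rule 149): 11111111111111
Gen 7 (rule 18): 00000000000000
Gen 8 (rule 149): 11111111111111
Gen 9 (rule 18): 00000000000000
Gen 10 (rule 149): 11111111111111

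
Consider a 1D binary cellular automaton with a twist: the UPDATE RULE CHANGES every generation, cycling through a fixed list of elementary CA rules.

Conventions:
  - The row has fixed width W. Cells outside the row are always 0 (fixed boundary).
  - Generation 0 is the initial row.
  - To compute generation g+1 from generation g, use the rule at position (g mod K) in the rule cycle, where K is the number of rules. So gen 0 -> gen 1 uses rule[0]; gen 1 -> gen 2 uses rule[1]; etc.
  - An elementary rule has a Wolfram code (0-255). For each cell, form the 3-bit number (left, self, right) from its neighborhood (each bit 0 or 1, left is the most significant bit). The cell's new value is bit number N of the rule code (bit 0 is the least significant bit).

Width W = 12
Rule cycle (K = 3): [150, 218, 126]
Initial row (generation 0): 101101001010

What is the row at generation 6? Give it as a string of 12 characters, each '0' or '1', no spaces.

Gen 0: 101101001010
Gen 1 (rule 150): 100001111011
Gen 2 (rule 218): 010011111011
Gen 3 (rule 126): 111110001111
Gen 4 (rule 150): 011101010110
Gen 5 (rule 218): 111100000111
Gen 6 (rule 126): 100110001101

Answer: 100110001101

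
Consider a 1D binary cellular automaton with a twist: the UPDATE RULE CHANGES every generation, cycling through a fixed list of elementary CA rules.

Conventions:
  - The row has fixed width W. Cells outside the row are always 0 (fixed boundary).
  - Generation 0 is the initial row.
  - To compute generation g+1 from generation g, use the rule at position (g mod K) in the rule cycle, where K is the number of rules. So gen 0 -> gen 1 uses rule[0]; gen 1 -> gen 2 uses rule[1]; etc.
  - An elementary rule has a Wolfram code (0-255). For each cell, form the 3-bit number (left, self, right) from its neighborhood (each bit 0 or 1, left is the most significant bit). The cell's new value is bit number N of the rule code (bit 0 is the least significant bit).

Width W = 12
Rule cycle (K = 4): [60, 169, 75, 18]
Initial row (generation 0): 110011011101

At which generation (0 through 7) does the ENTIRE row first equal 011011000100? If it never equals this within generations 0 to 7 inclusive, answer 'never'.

Answer: never

Derivation:
Gen 0: 110011011101
Gen 1 (rule 60): 101010110011
Gen 2 (rule 169): 010101100010
Gen 3 (rule 75): 100001101100
Gen 4 (rule 18): 010010000010
Gen 5 (rule 60): 011011000011
Gen 6 (rule 169): 010110011010
Gen 7 (rule 75): 100110111000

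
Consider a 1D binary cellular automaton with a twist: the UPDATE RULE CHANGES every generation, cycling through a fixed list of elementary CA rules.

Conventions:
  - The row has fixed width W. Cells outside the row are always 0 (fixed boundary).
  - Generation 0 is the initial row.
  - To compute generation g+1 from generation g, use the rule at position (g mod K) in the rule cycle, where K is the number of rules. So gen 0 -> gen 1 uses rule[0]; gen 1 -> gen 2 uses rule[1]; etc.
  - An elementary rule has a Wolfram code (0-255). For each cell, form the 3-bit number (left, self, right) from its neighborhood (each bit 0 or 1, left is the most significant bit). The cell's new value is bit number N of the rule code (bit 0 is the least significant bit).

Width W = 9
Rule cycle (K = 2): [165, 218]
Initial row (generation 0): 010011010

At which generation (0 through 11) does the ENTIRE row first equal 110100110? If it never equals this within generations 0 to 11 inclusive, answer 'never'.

Gen 0: 010011010
Gen 1 (rule 165): 010000110
Gen 2 (rule 218): 101001111
Gen 3 (rule 165): 111000110
Gen 4 (rule 218): 111101111
Gen 5 (rule 165): 011010110
Gen 6 (rule 218): 111000111
Gen 7 (rule 165): 010010010
Gen 8 (rule 218): 101101101
Gen 9 (rule 165): 110010011
Gen 10 (rule 218): 111101111
Gen 11 (rule 165): 011010110

Answer: never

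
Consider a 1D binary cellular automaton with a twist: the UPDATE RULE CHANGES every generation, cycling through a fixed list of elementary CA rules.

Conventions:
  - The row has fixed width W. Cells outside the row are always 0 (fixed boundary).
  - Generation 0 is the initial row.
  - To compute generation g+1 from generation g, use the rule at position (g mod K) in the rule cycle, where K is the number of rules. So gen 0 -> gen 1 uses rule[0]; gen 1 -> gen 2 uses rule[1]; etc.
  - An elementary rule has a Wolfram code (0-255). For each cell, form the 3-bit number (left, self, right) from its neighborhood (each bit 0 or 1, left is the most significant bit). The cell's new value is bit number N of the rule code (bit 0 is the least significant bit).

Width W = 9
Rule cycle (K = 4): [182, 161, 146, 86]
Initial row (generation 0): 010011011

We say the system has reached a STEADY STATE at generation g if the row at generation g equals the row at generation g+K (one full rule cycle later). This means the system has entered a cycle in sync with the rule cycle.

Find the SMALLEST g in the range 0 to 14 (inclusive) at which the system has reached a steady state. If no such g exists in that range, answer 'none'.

Answer: 6

Derivation:
Gen 0: 010011011
Gen 1 (rule 182): 111100100
Gen 2 (rule 161): 011000001
Gen 3 (rule 146): 100100010
Gen 4 (rule 86): 111110111
Gen 5 (rule 182): 011101010
Gen 6 (rule 161): 001010100
Gen 7 (rule 146): 010000010
Gen 8 (rule 86): 111000111
Gen 9 (rule 182): 010101010
Gen 10 (rule 161): 001010100
Gen 11 (rule 146): 010000010
Gen 12 (rule 86): 111000111
Gen 13 (rule 182): 010101010
Gen 14 (rule 161): 001010100
Gen 15 (rule 146): 010000010
Gen 16 (rule 86): 111000111
Gen 17 (rule 182): 010101010
Gen 18 (rule 161): 001010100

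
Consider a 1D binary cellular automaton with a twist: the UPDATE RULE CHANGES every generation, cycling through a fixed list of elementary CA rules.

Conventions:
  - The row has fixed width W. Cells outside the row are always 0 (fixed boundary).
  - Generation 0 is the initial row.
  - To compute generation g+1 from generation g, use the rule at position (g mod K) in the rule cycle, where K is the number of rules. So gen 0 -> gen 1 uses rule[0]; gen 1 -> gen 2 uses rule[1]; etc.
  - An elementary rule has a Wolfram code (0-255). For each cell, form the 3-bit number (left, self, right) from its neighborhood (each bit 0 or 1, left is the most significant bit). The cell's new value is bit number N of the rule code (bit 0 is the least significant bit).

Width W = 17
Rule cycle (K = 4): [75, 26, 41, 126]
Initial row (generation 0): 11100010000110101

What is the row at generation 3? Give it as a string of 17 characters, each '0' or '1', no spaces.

Answer: 11100110001100011

Derivation:
Gen 0: 11100010000110101
Gen 1 (rule 75): 10101100111110000
Gen 2 (rule 26): 00001011100001000
Gen 3 (rule 41): 11100110001100011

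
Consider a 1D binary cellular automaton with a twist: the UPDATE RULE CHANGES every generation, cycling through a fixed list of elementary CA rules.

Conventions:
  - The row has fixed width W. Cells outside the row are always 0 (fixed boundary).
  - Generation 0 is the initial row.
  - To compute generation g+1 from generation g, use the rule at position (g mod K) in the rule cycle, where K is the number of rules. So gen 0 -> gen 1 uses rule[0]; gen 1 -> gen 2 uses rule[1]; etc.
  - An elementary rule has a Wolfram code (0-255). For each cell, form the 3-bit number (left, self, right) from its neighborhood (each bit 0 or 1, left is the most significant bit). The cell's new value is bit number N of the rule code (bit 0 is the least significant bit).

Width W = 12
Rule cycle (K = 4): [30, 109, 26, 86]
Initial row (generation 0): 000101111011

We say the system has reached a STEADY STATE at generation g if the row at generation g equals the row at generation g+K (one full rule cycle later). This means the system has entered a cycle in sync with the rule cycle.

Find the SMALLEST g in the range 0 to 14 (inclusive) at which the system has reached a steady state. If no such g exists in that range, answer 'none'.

Gen 0: 000101111011
Gen 1 (rule 30): 001101000010
Gen 2 (rule 109): 101111011010
Gen 3 (rule 26): 001000010001
Gen 4 (rule 86): 011100111011
Gen 5 (rule 30): 110011100010
Gen 6 (rule 109): 110010101010
Gen 7 (rule 26): 101100000001
Gen 8 (rule 86): 100110000011
Gen 9 (rule 30): 111101000110
Gen 10 (rule 109): 100111010110
Gen 11 (rule 26): 011100000101
Gen 12 (rule 86): 100110001101
Gen 13 (rule 30): 111101011001
Gen 14 (rule 109): 100111111001
Gen 15 (rule 26): 011100000110
Gen 16 (rule 86): 100110001011
Gen 17 (rule 30): 111101011010
Gen 18 (rule 109): 100111111110

Answer: none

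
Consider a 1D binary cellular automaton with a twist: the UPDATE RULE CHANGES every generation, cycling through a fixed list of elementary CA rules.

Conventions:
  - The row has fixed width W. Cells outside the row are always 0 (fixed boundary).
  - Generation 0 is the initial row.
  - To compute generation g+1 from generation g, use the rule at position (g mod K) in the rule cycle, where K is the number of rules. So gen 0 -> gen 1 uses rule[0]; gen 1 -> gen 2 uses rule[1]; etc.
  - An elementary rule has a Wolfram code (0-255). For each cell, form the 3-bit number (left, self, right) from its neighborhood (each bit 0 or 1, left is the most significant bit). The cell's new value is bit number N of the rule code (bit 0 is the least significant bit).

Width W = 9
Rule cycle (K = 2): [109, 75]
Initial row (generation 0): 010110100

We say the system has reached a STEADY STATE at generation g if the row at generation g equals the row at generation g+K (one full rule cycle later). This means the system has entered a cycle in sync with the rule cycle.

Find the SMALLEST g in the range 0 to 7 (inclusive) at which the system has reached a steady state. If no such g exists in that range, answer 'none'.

Gen 0: 010110100
Gen 1 (rule 109): 011111101
Gen 2 (rule 75): 110000100
Gen 3 (rule 109): 110110101
Gen 4 (rule 75): 110110000
Gen 5 (rule 109): 111110111
Gen 6 (rule 75): 100010101
Gen 7 (rule 109): 101011111
Gen 8 (rule 75): 000010001
Gen 9 (rule 109): 111010101

Answer: none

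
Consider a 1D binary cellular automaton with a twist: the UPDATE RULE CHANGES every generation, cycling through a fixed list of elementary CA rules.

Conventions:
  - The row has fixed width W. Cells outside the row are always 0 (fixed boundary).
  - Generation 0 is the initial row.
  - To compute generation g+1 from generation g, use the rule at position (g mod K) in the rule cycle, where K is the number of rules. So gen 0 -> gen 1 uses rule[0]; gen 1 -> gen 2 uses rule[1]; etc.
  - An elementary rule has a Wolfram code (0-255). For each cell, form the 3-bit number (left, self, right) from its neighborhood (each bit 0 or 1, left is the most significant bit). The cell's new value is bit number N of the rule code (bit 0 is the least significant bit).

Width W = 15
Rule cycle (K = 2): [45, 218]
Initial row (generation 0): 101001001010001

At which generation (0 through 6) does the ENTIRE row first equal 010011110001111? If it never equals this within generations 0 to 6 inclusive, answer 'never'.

Answer: 4

Derivation:
Gen 0: 101001001010001
Gen 1 (rule 45): 111001001110101
Gen 2 (rule 218): 111110111110000
Gen 3 (rule 45): 100001100000111
Gen 4 (rule 218): 010011110001111
Gen 5 (rule 45): 010010000101000
Gen 6 (rule 218): 101101001000100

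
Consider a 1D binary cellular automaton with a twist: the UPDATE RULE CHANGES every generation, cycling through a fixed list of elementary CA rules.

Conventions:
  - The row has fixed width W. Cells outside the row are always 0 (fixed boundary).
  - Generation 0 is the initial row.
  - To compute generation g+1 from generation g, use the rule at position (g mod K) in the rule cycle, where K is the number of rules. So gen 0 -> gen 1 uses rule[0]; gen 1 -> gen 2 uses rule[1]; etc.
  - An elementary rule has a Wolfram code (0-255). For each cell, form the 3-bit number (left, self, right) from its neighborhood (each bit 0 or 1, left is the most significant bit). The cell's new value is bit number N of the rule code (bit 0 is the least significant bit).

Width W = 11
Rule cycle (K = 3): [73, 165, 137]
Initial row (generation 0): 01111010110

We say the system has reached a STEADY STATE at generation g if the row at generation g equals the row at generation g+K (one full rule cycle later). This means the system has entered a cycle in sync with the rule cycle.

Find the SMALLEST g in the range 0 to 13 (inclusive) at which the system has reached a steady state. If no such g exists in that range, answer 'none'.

Gen 0: 01111010110
Gen 1 (rule 73): 01001000110
Gen 2 (rule 165): 01001010000
Gen 3 (rule 137): 00000000111
Gen 4 (rule 73): 11111110101
Gen 5 (rule 165): 01111101111
Gen 6 (rule 137): 01111001110
Gen 7 (rule 73): 01001001010
Gen 8 (rule 165): 01001001110
Gen 9 (rule 137): 00000001100
Gen 10 (rule 73): 11111101101
Gen 11 (rule 165): 01111010011
Gen 12 (rule 137): 01110000010
Gen 13 (rule 73): 01010111000
Gen 14 (rule 165): 01111010011
Gen 15 (rule 137): 01110000010
Gen 16 (rule 73): 01010111000

Answer: 11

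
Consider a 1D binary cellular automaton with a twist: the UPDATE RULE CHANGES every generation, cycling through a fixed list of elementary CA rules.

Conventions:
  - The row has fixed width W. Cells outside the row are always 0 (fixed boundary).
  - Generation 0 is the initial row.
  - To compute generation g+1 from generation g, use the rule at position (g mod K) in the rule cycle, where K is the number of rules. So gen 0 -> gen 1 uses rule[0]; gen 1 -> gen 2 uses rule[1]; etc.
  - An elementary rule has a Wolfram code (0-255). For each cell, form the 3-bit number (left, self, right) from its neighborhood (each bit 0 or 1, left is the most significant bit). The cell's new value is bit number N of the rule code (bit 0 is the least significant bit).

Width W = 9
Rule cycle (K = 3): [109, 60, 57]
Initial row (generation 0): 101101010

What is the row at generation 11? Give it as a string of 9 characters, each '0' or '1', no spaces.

Gen 0: 101101010
Gen 1 (rule 109): 111111110
Gen 2 (rule 60): 100000001
Gen 3 (rule 57): 011111100
Gen 4 (rule 109): 010000101
Gen 5 (rule 60): 011000111
Gen 6 (rule 57): 010110100
Gen 7 (rule 109): 011111101
Gen 8 (rule 60): 010000011
Gen 9 (rule 57): 001111010
Gen 10 (rule 109): 101001110
Gen 11 (rule 60): 111101001

Answer: 111101001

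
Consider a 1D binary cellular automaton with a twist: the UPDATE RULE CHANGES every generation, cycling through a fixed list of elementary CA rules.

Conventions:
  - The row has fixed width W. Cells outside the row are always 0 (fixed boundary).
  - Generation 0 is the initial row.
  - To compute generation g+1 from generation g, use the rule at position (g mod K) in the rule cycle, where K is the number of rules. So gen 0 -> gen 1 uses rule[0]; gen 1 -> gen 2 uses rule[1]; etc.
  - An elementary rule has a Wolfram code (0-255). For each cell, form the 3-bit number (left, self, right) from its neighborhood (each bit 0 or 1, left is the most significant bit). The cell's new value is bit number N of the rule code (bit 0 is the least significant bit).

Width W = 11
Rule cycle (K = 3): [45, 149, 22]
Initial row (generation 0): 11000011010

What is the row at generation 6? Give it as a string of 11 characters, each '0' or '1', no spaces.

Gen 0: 11000011010
Gen 1 (rule 45): 10011010110
Gen 2 (rule 149): 11000010001
Gen 3 (rule 22): 00100111011
Gen 4 (rule 45): 10100100110
Gen 5 (rule 149): 10110110001
Gen 6 (rule 22): 10000001011

Answer: 10000001011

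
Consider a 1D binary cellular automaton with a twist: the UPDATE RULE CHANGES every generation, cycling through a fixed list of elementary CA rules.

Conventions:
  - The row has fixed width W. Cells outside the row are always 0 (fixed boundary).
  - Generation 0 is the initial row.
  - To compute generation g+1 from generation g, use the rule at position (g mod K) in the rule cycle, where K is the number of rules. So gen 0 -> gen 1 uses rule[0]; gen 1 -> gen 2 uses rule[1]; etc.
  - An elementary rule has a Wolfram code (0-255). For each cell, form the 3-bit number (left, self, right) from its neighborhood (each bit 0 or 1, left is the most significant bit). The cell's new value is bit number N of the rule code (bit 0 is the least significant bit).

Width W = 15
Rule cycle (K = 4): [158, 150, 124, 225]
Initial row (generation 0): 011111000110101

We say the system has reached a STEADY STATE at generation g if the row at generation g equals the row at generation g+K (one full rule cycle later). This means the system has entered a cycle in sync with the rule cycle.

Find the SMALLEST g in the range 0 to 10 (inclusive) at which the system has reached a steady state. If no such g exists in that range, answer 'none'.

Gen 0: 011111000110101
Gen 1 (rule 158): 111110101100101
Gen 2 (rule 150): 011100100011101
Gen 3 (rule 124): 010110110010111
Gen 4 (rule 225): 001011010001011
Gen 5 (rule 158): 011010011011010
Gen 6 (rule 150): 100011100000011
Gen 7 (rule 124): 110010110000011
Gen 8 (rule 225): 010001010111001
Gen 9 (rule 158): 111011010110111
Gen 10 (rule 150): 010000010000010
Gen 11 (rule 124): 011000011000011
Gen 12 (rule 225): 001011001011001
Gen 13 (rule 158): 011010111010111
Gen 14 (rule 150): 100010010010010

Answer: none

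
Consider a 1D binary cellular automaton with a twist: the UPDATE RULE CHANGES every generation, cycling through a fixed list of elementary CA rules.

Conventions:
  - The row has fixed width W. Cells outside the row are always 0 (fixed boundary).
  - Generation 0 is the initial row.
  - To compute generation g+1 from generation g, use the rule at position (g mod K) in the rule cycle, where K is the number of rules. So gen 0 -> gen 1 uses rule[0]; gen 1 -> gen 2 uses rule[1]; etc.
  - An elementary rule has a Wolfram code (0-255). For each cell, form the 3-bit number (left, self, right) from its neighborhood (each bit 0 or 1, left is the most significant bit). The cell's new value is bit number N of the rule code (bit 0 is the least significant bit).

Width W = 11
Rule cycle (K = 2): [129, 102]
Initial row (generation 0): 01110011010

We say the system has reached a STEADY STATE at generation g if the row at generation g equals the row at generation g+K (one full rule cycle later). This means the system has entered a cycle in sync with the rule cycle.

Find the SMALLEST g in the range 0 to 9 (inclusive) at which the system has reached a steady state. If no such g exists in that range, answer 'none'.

Gen 0: 01110011010
Gen 1 (rule 129): 00100000000
Gen 2 (rule 102): 01100000000
Gen 3 (rule 129): 00001111111
Gen 4 (rule 102): 00010000001
Gen 5 (rule 129): 11000111100
Gen 6 (rule 102): 01001000100
Gen 7 (rule 129): 00000010001
Gen 8 (rule 102): 00000110011
Gen 9 (rule 129): 11110000000
Gen 10 (rule 102): 00010000000
Gen 11 (rule 129): 11000111111

Answer: none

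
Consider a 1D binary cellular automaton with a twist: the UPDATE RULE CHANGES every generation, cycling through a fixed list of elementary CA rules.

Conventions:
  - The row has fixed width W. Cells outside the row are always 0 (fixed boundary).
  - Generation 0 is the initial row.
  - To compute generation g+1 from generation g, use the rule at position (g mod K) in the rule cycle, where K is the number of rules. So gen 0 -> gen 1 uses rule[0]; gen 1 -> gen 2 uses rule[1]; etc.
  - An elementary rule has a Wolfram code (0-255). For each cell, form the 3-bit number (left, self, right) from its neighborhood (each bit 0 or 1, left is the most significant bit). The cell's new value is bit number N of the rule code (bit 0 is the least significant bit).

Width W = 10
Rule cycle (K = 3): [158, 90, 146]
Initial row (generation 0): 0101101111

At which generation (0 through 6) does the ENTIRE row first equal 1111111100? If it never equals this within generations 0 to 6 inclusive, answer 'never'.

Answer: 5

Derivation:
Gen 0: 0101101111
Gen 1 (rule 158): 1101001110
Gen 2 (rule 90): 1100111011
Gen 3 (rule 146): 0011010000
Gen 4 (rule 158): 0110011000
Gen 5 (rule 90): 1111111100
Gen 6 (rule 146): 0111111010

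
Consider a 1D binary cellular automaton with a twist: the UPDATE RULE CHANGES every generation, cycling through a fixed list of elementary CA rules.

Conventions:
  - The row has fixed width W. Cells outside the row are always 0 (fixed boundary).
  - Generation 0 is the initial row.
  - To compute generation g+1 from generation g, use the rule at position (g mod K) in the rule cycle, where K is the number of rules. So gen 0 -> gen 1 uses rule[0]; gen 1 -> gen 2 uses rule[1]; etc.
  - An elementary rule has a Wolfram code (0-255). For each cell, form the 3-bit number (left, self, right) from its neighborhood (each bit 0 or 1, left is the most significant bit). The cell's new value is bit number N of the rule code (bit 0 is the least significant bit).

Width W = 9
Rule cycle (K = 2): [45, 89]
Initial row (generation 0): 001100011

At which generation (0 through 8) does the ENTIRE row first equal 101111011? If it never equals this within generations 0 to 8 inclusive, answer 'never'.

Gen 0: 001100011
Gen 1 (rule 45): 101001010
Gen 2 (rule 89): 000100001
Gen 3 (rule 45): 110101101
Gen 4 (rule 89): 110001100
Gen 5 (rule 45): 100101001
Gen 6 (rule 89): 010000100
Gen 7 (rule 45): 010110101
Gen 8 (rule 89): 000110000

Answer: never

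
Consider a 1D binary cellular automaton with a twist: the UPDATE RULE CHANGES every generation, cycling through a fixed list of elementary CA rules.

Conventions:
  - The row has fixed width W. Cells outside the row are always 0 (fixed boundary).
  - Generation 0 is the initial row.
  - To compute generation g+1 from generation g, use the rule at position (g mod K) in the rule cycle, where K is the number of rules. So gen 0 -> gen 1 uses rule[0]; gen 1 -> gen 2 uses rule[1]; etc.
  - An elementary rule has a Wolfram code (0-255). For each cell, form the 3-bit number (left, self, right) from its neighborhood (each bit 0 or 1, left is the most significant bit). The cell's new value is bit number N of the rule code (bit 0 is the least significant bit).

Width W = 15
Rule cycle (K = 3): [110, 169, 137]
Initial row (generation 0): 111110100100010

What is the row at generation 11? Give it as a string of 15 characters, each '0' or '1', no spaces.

Answer: 010001011000100

Derivation:
Gen 0: 111110100100010
Gen 1 (rule 110): 100011101100110
Gen 2 (rule 169): 001011011000100
Gen 3 (rule 137): 100010010010001
Gen 4 (rule 110): 100110110110011
Gen 5 (rule 169): 000101101100010
Gen 6 (rule 137): 110001001001000
Gen 7 (rule 110): 110011011011000
Gen 8 (rule 169): 100010110110011
Gen 9 (rule 137): 001000100100010
Gen 10 (rule 110): 011001101100110
Gen 11 (rule 169): 010001011000100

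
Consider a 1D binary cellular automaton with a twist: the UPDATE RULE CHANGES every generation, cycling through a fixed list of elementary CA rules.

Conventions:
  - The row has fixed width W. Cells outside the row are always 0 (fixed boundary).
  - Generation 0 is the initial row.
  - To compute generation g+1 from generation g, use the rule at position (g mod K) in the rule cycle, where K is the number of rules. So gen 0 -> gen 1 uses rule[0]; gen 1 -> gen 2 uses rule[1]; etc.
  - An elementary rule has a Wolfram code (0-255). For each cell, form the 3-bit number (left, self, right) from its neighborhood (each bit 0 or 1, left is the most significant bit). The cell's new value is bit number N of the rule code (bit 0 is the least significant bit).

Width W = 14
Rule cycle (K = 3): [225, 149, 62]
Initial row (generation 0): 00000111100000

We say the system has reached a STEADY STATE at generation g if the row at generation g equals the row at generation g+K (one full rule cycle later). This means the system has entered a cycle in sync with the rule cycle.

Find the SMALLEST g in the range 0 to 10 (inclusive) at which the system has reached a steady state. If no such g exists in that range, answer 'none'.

Answer: none

Derivation:
Gen 0: 00000111100000
Gen 1 (rule 225): 11110011101111
Gen 2 (rule 149): 01101001000110
Gen 3 (rule 62): 11011111101101
Gen 4 (rule 225): 01101111110110
Gen 5 (rule 149): 00000111100001
Gen 6 (rule 62): 00001100010011
Gen 7 (rule 225): 11100101000001
Gen 8 (rule 149): 01010101111101
Gen 9 (rule 62): 11111111000011
Gen 10 (rule 225): 01111111011001
Gen 11 (rule 149): 00111110000101
Gen 12 (rule 62): 01100001001111
Gen 13 (rule 225): 00101100000111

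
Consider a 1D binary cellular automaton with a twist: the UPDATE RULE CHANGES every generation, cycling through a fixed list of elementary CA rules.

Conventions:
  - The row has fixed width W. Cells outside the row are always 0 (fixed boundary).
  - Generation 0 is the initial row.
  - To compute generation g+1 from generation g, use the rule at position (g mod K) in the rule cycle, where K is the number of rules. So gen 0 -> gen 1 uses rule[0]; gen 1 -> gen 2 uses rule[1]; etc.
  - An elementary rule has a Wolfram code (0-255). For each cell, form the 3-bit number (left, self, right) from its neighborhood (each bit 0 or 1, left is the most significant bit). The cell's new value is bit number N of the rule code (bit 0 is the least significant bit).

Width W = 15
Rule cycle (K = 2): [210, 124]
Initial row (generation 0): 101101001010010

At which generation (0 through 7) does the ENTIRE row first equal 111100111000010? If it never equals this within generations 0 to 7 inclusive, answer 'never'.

Gen 0: 101101001010010
Gen 1 (rule 210): 000100110001101
Gen 2 (rule 124): 000110111001111
Gen 3 (rule 210): 001010011110111
Gen 4 (rule 124): 001111010011101
Gen 5 (rule 210): 010111001101100
Gen 6 (rule 124): 011101101111110
Gen 7 (rule 210): 101100100111111

Answer: never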